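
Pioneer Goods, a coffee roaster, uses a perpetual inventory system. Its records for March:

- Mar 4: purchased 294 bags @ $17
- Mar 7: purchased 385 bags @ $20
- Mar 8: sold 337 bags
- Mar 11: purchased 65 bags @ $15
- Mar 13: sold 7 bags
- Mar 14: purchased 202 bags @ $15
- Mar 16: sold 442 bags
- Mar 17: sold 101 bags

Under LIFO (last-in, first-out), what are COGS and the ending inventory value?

Mar 8, 337 sold [LIFO — newest first]: 337 @ $20 = $6,740
Mar 13, 7 sold [LIFO — newest first]: 7 @ $15 = $105
Mar 16, 442 sold [LIFO — newest first]: 202 @ $15 + 58 @ $15 + 48 @ $20 + 134 @ $17 = $7,138
Mar 17, 101 sold [LIFO — newest first]: 101 @ $17 = $1,717
Total COGS = $6,740 + $105 + $7,138 + $1,717 = $15,700
Ending inventory: 59 @ $17 = $1,003

COGS = $15,700; ending inventory = $1,003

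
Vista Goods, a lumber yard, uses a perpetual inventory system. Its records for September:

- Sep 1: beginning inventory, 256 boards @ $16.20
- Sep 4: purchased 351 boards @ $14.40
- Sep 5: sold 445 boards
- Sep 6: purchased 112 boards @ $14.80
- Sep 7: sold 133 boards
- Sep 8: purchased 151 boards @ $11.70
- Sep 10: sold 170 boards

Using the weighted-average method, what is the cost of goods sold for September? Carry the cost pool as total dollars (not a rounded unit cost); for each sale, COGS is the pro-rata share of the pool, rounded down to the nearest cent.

After Sep 1: 256 on hand, pool $4,147.20 (≈ $16.2000 each)
After Sep 4: 607 on hand, pool $9,201.60 (≈ $15.1591 each)
Sep 5, sell 445: 445/607 × $9,201.60 → $6,745.81
After Sep 6: 274 on hand, pool $4,113.39 (≈ $15.0124 each)
Sep 7, sell 133: 133/274 × $4,113.39 → $1,996.64
After Sep 8: 292 on hand, pool $3,883.45 (≈ $13.2995 each)
Sep 10, sell 170: 170/292 × $3,883.45 → $2,260.91
Total COGS = $6,745.81 + $1,996.64 + $2,260.91 = $11,003.36
Ending inventory (cost pool remaining) = $1,622.54

COGS = $11,003.36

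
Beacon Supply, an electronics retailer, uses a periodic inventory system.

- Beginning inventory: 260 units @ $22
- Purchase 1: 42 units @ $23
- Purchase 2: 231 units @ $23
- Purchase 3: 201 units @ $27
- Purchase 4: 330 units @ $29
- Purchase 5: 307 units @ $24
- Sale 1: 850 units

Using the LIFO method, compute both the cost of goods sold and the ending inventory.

Sale 1 (850) [LIFO — newest first]: 307 @ $24 + 330 @ $29 + 201 @ $27 + 12 @ $23 = $22,641
Ending inventory: 260 @ $22 + 42 @ $23 + 219 @ $23 = $11,723
Check: goods available $34,364 = COGS $22,641 + ending $11,723

COGS = $22,641; ending inventory = $11,723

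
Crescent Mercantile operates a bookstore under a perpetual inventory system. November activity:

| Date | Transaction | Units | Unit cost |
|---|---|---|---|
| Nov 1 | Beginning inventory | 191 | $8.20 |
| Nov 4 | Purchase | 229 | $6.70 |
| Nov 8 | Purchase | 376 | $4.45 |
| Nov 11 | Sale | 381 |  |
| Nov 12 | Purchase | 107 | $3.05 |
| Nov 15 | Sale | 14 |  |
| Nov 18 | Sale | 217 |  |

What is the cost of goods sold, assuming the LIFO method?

Nov 11, 381 sold [LIFO — newest first]: 376 @ $4.45 + 5 @ $6.70 = $1,706.70
Nov 15, 14 sold [LIFO — newest first]: 14 @ $3.05 = $42.70
Nov 18, 217 sold [LIFO — newest first]: 93 @ $3.05 + 124 @ $6.70 = $1,114.45
Total COGS = $1,706.70 + $42.70 + $1,114.45 = $2,863.85
Ending inventory: 191 @ $8.20 + 100 @ $6.70 = $2,236.20
Check: goods available $5,100.05 = COGS $2,863.85 + ending $2,236.20

COGS = $2,863.85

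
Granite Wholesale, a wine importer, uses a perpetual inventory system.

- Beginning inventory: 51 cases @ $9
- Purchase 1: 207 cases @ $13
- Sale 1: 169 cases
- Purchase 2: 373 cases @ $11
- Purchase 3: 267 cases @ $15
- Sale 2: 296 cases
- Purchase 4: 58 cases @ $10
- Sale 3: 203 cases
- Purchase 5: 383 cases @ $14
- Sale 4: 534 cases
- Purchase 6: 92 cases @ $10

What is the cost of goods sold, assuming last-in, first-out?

COGS = $15,719

Sale 1 (169) [LIFO — newest first]: 169 @ $13 = $2,197
Sale 2 (296) [LIFO — newest first]: 267 @ $15 + 29 @ $11 = $4,324
Sale 3 (203) [LIFO — newest first]: 58 @ $10 + 145 @ $11 = $2,175
Sale 4 (534) [LIFO — newest first]: 383 @ $14 + 151 @ $11 = $7,023
Total COGS = $2,197 + $4,324 + $2,175 + $7,023 = $15,719
Ending inventory: 51 @ $9 + 38 @ $13 + 48 @ $11 + 92 @ $10 = $2,401
Check: goods available $18,120 = COGS $15,719 + ending $2,401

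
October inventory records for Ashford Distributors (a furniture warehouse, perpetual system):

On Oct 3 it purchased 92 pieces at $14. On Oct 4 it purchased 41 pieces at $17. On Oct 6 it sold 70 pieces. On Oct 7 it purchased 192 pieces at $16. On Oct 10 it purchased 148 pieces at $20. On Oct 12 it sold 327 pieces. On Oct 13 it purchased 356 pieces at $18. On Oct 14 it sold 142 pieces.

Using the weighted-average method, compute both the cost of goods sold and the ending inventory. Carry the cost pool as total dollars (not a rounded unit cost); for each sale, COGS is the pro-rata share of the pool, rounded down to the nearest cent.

After Oct 3: 92 on hand, pool $1,288.00 (≈ $14.0000 each)
After Oct 4: 133 on hand, pool $1,985.00 (≈ $14.9248 each)
Oct 6, sell 70: 70/133 × $1,985.00 → $1,044.73
After Oct 7: 255 on hand, pool $4,012.27 (≈ $15.7344 each)
After Oct 10: 403 on hand, pool $6,972.27 (≈ $17.3009 each)
Oct 12, sell 327: 327/403 × $6,972.27 → $5,657.40
After Oct 13: 432 on hand, pool $7,722.87 (≈ $17.8770 each)
Oct 14, sell 142: 142/432 × $7,722.87 → $2,538.53
Total COGS = $1,044.73 + $5,657.40 + $2,538.53 = $9,240.66
Ending inventory (cost pool remaining) = $5,184.34

COGS = $9,240.66; ending inventory = $5,184.34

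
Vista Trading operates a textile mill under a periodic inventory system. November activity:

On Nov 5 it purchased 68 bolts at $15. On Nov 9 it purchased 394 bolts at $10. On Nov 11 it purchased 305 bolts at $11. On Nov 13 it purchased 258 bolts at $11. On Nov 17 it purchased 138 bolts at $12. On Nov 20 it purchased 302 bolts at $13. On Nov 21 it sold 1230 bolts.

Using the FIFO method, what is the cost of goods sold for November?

Nov 21, 1230 sold [FIFO — oldest first]: 68 @ $15 + 394 @ $10 + 305 @ $11 + 258 @ $11 + 138 @ $12 + 67 @ $13 = $13,680
Ending inventory: 235 @ $13 = $3,055

COGS = $13,680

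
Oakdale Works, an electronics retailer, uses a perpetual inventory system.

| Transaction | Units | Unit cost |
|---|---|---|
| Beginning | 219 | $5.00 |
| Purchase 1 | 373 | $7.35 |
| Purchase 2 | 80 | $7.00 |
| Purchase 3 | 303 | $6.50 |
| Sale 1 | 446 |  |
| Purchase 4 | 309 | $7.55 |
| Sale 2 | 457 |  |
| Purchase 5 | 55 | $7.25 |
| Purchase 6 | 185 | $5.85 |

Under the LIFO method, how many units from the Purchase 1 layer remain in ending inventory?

162

Sale 1 (446) [LIFO — newest first]: 303 @ $6.50 + 80 @ $7.00 + 63 @ $7.35 = $2,992.55
Sale 2 (457) [LIFO — newest first]: 309 @ $7.55 + 148 @ $7.35 = $3,420.75
Total COGS = $2,992.55 + $3,420.75 = $6,413.30
Ending inventory: 219 @ $5.00 + 162 @ $7.35 + 55 @ $7.25 + 185 @ $5.85 = $3,766.70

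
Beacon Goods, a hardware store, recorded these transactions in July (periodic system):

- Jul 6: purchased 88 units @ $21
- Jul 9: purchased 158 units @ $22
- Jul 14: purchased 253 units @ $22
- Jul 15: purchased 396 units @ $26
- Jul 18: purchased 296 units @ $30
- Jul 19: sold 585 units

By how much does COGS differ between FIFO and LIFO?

FIFO COGS: 88 @ $21 + 158 @ $22 + 253 @ $22 + 86 @ $26 = $13,126
LIFO COGS: 296 @ $30 + 289 @ $26 = $16,394
Difference = |$13,126 − $16,394| = $3,268

$3,268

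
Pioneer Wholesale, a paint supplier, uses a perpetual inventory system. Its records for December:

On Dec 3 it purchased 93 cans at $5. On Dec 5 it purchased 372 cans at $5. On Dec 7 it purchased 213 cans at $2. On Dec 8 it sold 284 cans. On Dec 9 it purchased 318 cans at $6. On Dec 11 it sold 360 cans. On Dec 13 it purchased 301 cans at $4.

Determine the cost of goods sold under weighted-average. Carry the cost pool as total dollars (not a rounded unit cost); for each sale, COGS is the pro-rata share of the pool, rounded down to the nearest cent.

COGS = $2,925.36

After Dec 3: 93 on hand, pool $465.00 (≈ $5.0000 each)
After Dec 5: 465 on hand, pool $2,325.00 (≈ $5.0000 each)
After Dec 7: 678 on hand, pool $2,751.00 (≈ $4.0575 each)
Dec 8, sell 284: 284/678 × $2,751.00 → $1,152.33
After Dec 9: 712 on hand, pool $3,506.67 (≈ $4.9251 each)
Dec 11, sell 360: 360/712 × $3,506.67 → $1,773.03
After Dec 13: 653 on hand, pool $2,937.64 (≈ $4.4987 each)
Total COGS = $1,152.33 + $1,773.03 = $2,925.36
Ending inventory (cost pool remaining) = $2,937.64
Check: goods available $5,863.00 = COGS $2,925.36 + ending $2,937.64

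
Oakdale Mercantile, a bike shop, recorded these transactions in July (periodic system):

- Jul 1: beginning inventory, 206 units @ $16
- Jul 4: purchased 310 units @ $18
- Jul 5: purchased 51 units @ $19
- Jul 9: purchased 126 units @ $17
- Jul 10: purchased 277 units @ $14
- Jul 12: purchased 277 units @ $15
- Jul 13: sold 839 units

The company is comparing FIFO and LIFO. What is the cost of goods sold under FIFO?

COGS = $14,031

FIFO COGS: 206 @ $16 + 310 @ $18 + 51 @ $19 + 126 @ $17 + 146 @ $14 = $14,031
LIFO COGS: 277 @ $15 + 277 @ $14 + 126 @ $17 + 51 @ $19 + 108 @ $18 = $13,088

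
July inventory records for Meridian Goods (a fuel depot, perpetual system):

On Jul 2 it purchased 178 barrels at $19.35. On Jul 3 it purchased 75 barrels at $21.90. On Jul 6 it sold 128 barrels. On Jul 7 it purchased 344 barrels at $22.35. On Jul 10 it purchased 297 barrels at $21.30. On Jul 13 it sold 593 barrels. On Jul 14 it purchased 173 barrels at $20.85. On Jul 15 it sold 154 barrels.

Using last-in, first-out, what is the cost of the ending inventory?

Jul 6, 128 sold [LIFO — newest first]: 75 @ $21.90 + 53 @ $19.35 = $2,668.05
Jul 13, 593 sold [LIFO — newest first]: 297 @ $21.30 + 296 @ $22.35 = $12,941.70
Jul 15, 154 sold [LIFO — newest first]: 154 @ $20.85 = $3,210.90
Total COGS = $2,668.05 + $12,941.70 + $3,210.90 = $18,820.65
Ending inventory: 125 @ $19.35 + 48 @ $22.35 + 19 @ $20.85 = $3,887.70

Ending inventory = $3,887.70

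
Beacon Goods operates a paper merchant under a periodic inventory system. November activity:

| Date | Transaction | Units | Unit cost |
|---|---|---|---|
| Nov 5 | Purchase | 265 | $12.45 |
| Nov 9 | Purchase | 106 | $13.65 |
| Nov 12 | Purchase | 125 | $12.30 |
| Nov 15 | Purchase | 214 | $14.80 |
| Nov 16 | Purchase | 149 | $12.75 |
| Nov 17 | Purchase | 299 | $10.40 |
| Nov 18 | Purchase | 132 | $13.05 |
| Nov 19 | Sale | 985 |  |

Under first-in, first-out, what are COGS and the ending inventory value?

COGS = $12,661.00; ending inventory = $3,521.80

Nov 19, 985 sold [FIFO — oldest first]: 265 @ $12.45 + 106 @ $13.65 + 125 @ $12.30 + 214 @ $14.80 + 149 @ $12.75 + 126 @ $10.40 = $12,661.00
Ending inventory: 173 @ $10.40 + 132 @ $13.05 = $3,521.80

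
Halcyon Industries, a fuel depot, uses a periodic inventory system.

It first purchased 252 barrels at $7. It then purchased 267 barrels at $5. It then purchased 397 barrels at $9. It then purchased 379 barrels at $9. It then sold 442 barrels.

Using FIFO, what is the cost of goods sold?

Sale 1 (442) [FIFO — oldest first]: 252 @ $7 + 190 @ $5 = $2,714
Ending inventory: 77 @ $5 + 397 @ $9 + 379 @ $9 = $7,369

COGS = $2,714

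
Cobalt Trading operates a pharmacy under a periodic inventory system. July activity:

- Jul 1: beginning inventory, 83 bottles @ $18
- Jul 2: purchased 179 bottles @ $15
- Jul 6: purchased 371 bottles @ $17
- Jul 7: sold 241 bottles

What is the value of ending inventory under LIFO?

Ending inventory = $6,389

Jul 7, 241 sold [LIFO — newest first]: 241 @ $17 = $4,097
Ending inventory: 83 @ $18 + 179 @ $15 + 130 @ $17 = $6,389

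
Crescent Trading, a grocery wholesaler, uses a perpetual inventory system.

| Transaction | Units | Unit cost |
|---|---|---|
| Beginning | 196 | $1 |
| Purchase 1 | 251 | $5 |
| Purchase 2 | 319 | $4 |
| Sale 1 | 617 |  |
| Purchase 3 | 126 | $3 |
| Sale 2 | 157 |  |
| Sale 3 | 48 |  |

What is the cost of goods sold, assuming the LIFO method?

COGS = $3,035

Sale 1 (617) [LIFO — newest first]: 319 @ $4 + 251 @ $5 + 47 @ $1 = $2,578
Sale 2 (157) [LIFO — newest first]: 126 @ $3 + 31 @ $1 = $409
Sale 3 (48) [LIFO — newest first]: 48 @ $1 = $48
Total COGS = $2,578 + $409 + $48 = $3,035
Ending inventory: 70 @ $1 = $70
Check: goods available $3,105 = COGS $3,035 + ending $70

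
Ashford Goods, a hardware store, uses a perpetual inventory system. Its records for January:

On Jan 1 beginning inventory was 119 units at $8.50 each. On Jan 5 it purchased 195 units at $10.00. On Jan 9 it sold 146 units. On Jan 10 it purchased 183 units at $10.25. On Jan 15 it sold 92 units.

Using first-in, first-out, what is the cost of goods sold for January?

Jan 9, 146 sold [FIFO — oldest first]: 119 @ $8.50 + 27 @ $10.00 = $1,281.50
Jan 15, 92 sold [FIFO — oldest first]: 92 @ $10.00 = $920.00
Total COGS = $1,281.50 + $920.00 = $2,201.50
Ending inventory: 76 @ $10.00 + 183 @ $10.25 = $2,635.75
Check: goods available $4,837.25 = COGS $2,201.50 + ending $2,635.75

COGS = $2,201.50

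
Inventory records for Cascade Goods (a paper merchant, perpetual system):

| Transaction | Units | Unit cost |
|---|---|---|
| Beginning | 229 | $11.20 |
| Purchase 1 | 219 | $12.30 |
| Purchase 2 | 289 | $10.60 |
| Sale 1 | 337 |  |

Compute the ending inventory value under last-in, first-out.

Ending inventory = $4,668.10

Sale 1 (337) [LIFO — newest first]: 289 @ $10.60 + 48 @ $12.30 = $3,653.80
Ending inventory: 229 @ $11.20 + 171 @ $12.30 = $4,668.10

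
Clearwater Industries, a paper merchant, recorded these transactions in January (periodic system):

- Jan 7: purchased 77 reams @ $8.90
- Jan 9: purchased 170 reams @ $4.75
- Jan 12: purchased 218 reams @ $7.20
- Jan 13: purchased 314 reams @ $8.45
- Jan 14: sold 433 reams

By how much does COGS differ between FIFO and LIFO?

FIFO COGS: 77 @ $8.90 + 170 @ $4.75 + 186 @ $7.20 = $2,832.00
LIFO COGS: 314 @ $8.45 + 119 @ $7.20 = $3,510.10
Difference = |$2,832.00 − $3,510.10| = $678.10

$678.10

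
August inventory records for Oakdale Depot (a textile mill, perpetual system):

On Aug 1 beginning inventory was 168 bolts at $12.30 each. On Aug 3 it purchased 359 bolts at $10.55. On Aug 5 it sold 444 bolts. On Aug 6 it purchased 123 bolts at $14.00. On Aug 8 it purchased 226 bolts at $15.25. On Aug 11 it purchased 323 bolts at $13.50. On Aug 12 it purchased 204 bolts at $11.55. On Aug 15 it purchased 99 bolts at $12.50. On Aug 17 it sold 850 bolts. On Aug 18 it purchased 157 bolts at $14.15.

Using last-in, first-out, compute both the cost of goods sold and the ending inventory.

COGS = $16,203.15; ending inventory = $4,994.95

Aug 5, 444 sold [LIFO — newest first]: 359 @ $10.55 + 85 @ $12.30 = $4,832.95
Aug 17, 850 sold [LIFO — newest first]: 99 @ $12.50 + 204 @ $11.55 + 323 @ $13.50 + 224 @ $15.25 = $11,370.20
Total COGS = $4,832.95 + $11,370.20 = $16,203.15
Ending inventory: 83 @ $12.30 + 123 @ $14.00 + 2 @ $15.25 + 157 @ $14.15 = $4,994.95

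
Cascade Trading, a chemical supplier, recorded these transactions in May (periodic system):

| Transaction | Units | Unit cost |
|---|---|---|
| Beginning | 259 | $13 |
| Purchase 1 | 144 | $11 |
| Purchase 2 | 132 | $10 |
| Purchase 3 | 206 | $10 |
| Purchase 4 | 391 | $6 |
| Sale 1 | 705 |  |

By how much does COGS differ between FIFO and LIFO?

FIFO COGS: 259 @ $13 + 144 @ $11 + 132 @ $10 + 170 @ $10 = $7,971
LIFO COGS: 391 @ $6 + 206 @ $10 + 108 @ $10 = $5,486
Difference = |$7,971 − $5,486| = $2,485

$2,485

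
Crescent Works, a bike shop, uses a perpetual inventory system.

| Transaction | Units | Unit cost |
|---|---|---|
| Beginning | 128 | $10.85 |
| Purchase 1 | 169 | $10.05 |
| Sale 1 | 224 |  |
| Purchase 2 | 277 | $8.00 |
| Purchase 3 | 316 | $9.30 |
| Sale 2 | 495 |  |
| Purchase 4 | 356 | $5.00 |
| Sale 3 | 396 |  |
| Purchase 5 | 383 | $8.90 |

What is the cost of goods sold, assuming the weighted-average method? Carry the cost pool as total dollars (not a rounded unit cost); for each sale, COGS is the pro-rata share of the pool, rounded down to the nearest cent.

COGS = $9,202.15

After Beginning: 128 on hand, pool $1,388.80 (≈ $10.8500 each)
After Purchase 1: 297 on hand, pool $3,087.25 (≈ $10.3948 each)
Sale 1, sell 224: 224/297 × $3,087.25 → $2,328.43
After Purchase 2: 350 on hand, pool $2,974.82 (≈ $8.4995 each)
After Purchase 3: 666 on hand, pool $5,913.62 (≈ $8.8793 each)
Sale 2, sell 495: 495/666 × $5,913.62 → $4,395.25
After Purchase 4: 527 on hand, pool $3,298.37 (≈ $6.2588 each)
Sale 3, sell 396: 396/527 × $3,298.37 → $2,478.47
After Purchase 5: 514 on hand, pool $4,228.60 (≈ $8.2268 each)
Total COGS = $2,328.43 + $4,395.25 + $2,478.47 = $9,202.15
Ending inventory (cost pool remaining) = $4,228.60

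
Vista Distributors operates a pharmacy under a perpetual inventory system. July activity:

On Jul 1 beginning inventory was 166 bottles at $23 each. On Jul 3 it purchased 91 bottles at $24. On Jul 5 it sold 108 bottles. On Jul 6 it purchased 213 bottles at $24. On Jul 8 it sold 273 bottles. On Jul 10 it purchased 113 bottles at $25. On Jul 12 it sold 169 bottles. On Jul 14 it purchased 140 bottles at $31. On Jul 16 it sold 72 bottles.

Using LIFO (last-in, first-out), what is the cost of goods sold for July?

COGS = $15,412

Jul 5, 108 sold [LIFO — newest first]: 91 @ $24 + 17 @ $23 = $2,575
Jul 8, 273 sold [LIFO — newest first]: 213 @ $24 + 60 @ $23 = $6,492
Jul 12, 169 sold [LIFO — newest first]: 113 @ $25 + 56 @ $23 = $4,113
Jul 16, 72 sold [LIFO — newest first]: 72 @ $31 = $2,232
Total COGS = $2,575 + $6,492 + $4,113 + $2,232 = $15,412
Ending inventory: 33 @ $23 + 68 @ $31 = $2,867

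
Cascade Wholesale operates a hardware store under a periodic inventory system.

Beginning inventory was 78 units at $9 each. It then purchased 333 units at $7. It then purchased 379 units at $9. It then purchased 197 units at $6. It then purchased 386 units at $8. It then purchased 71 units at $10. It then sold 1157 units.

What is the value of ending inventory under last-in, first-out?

Sale 1 (1157) [LIFO — newest first]: 71 @ $10 + 386 @ $8 + 197 @ $6 + 379 @ $9 + 124 @ $7 = $9,259
Ending inventory: 78 @ $9 + 209 @ $7 = $2,165
Check: goods available $11,424 = COGS $9,259 + ending $2,165

Ending inventory = $2,165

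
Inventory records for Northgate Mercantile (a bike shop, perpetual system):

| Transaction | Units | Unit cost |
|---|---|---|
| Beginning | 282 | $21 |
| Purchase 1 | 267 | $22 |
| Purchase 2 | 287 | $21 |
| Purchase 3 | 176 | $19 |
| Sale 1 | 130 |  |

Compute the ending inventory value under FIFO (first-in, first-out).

Sale 1 (130) [FIFO — oldest first]: 130 @ $21 = $2,730
Ending inventory: 152 @ $21 + 267 @ $22 + 287 @ $21 + 176 @ $19 = $18,437

Ending inventory = $18,437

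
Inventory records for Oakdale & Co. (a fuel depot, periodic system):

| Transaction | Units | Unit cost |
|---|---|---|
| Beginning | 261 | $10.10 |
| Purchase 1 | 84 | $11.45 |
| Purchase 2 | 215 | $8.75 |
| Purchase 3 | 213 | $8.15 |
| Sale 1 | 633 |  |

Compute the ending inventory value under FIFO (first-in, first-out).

Ending inventory = $1,141.00

Sale 1 (633) [FIFO — oldest first]: 261 @ $10.10 + 84 @ $11.45 + 215 @ $8.75 + 73 @ $8.15 = $6,074.10
Ending inventory: 140 @ $8.15 = $1,141.00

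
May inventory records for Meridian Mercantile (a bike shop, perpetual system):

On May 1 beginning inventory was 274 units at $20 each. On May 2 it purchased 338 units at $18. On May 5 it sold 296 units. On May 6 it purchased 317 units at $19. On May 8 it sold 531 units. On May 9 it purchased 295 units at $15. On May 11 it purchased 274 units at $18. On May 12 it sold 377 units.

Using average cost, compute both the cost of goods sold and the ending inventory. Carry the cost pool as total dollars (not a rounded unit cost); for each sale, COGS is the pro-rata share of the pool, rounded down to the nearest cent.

COGS = $21,997.40; ending inventory = $4,946.60

After May 1: 274 on hand, pool $5,480.00 (≈ $20.0000 each)
After May 2: 612 on hand, pool $11,564.00 (≈ $18.8954 each)
May 5, sell 296: 296/612 × $11,564.00 → $5,593.04
After May 6: 633 on hand, pool $11,993.96 (≈ $18.9478 each)
May 8, sell 531: 531/633 × $11,993.96 → $10,061.28
After May 9: 397 on hand, pool $6,357.68 (≈ $16.0143 each)
After May 11: 671 on hand, pool $11,289.68 (≈ $16.8252 each)
May 12, sell 377: 377/671 × $11,289.68 → $6,343.08
Total COGS = $5,593.04 + $10,061.28 + $6,343.08 = $21,997.40
Ending inventory (cost pool remaining) = $4,946.60
Check: goods available $26,944.00 = COGS $21,997.40 + ending $4,946.60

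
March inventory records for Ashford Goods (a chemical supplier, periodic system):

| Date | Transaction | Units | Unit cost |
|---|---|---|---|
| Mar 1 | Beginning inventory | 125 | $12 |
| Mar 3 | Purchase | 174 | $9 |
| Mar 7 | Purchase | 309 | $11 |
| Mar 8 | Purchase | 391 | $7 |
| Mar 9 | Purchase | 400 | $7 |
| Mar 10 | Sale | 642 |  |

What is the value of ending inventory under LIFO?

Ending inventory = $7,508

Mar 10, 642 sold [LIFO — newest first]: 400 @ $7 + 242 @ $7 = $4,494
Ending inventory: 125 @ $12 + 174 @ $9 + 309 @ $11 + 149 @ $7 = $7,508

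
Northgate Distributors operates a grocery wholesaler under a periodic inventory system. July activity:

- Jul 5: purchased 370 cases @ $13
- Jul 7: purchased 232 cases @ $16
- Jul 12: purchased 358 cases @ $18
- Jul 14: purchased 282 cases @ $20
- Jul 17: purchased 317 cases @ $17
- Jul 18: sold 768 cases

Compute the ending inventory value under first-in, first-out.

Ending inventory = $14,485

Jul 18, 768 sold [FIFO — oldest first]: 370 @ $13 + 232 @ $16 + 166 @ $18 = $11,510
Ending inventory: 192 @ $18 + 282 @ $20 + 317 @ $17 = $14,485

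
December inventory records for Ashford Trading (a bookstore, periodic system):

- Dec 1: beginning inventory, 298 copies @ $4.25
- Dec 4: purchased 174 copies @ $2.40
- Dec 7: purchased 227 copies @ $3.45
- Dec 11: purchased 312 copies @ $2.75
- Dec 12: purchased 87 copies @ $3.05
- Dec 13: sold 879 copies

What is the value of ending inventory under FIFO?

Ending inventory = $628.35

Dec 13, 879 sold [FIFO — oldest first]: 298 @ $4.25 + 174 @ $2.40 + 227 @ $3.45 + 180 @ $2.75 = $2,962.25
Ending inventory: 132 @ $2.75 + 87 @ $3.05 = $628.35
Check: goods available $3,590.60 = COGS $2,962.25 + ending $628.35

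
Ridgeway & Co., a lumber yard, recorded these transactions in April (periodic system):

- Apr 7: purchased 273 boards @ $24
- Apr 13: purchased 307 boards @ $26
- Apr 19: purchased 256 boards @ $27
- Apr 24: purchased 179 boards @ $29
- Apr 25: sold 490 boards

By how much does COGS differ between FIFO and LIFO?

FIFO COGS: 273 @ $24 + 217 @ $26 = $12,194
LIFO COGS: 179 @ $29 + 256 @ $27 + 55 @ $26 = $13,533
Difference = |$12,194 − $13,533| = $1,339

$1,339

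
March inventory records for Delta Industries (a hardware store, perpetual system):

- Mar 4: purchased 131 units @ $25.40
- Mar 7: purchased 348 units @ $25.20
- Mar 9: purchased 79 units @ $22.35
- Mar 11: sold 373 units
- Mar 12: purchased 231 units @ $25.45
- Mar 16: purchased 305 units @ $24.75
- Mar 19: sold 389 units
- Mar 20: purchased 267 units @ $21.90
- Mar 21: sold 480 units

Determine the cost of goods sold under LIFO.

Mar 11, 373 sold [LIFO — newest first]: 79 @ $22.35 + 294 @ $25.20 = $9,174.45
Mar 19, 389 sold [LIFO — newest first]: 305 @ $24.75 + 84 @ $25.45 = $9,686.55
Mar 21, 480 sold [LIFO — newest first]: 267 @ $21.90 + 147 @ $25.45 + 54 @ $25.20 + 12 @ $25.40 = $11,254.05
Total COGS = $9,174.45 + $9,686.55 + $11,254.05 = $30,115.05
Ending inventory: 119 @ $25.40 = $3,022.60

COGS = $30,115.05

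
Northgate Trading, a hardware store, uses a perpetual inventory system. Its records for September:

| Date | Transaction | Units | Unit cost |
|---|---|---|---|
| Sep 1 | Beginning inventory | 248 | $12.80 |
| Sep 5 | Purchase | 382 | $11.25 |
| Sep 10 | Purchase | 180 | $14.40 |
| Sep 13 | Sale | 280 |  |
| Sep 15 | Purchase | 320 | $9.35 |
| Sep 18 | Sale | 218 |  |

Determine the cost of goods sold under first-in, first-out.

COGS = $5,986.90

Sep 13, 280 sold [FIFO — oldest first]: 248 @ $12.80 + 32 @ $11.25 = $3,534.40
Sep 18, 218 sold [FIFO — oldest first]: 218 @ $11.25 = $2,452.50
Total COGS = $3,534.40 + $2,452.50 = $5,986.90
Ending inventory: 132 @ $11.25 + 180 @ $14.40 + 320 @ $9.35 = $7,069.00
Check: goods available $13,055.90 = COGS $5,986.90 + ending $7,069.00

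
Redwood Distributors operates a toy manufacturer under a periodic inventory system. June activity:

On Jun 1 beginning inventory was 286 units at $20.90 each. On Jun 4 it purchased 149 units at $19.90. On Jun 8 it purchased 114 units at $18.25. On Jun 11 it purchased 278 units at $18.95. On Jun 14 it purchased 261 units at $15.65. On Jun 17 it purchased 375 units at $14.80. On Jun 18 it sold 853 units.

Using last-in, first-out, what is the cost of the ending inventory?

Ending inventory = $12,178.95

Jun 18, 853 sold [LIFO — newest first]: 375 @ $14.80 + 261 @ $15.65 + 217 @ $18.95 = $13,746.80
Ending inventory: 286 @ $20.90 + 149 @ $19.90 + 114 @ $18.25 + 61 @ $18.95 = $12,178.95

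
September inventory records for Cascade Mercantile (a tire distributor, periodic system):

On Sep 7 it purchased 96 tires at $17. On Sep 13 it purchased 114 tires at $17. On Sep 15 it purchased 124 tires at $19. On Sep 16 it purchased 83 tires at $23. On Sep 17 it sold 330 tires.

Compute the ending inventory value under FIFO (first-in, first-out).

Sep 17, 330 sold [FIFO — oldest first]: 96 @ $17 + 114 @ $17 + 120 @ $19 = $5,850
Ending inventory: 4 @ $19 + 83 @ $23 = $1,985

Ending inventory = $1,985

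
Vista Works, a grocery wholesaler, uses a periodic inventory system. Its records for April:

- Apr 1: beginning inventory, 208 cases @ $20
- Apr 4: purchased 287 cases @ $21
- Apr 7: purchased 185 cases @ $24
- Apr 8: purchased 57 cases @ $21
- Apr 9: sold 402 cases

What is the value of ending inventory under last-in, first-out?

Ending inventory = $6,827

Apr 9, 402 sold [LIFO — newest first]: 57 @ $21 + 185 @ $24 + 160 @ $21 = $8,997
Ending inventory: 208 @ $20 + 127 @ $21 = $6,827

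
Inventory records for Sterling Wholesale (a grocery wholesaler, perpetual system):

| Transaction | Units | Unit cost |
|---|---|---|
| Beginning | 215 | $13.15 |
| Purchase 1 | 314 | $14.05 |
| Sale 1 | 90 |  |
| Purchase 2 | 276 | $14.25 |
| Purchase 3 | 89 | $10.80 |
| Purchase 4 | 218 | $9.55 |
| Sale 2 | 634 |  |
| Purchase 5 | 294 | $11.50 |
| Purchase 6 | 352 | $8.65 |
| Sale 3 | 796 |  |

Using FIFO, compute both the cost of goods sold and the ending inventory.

Sale 1 (90) [FIFO — oldest first]: 90 @ $13.15 = $1,183.50
Sale 2 (634) [FIFO — oldest first]: 125 @ $13.15 + 314 @ $14.05 + 195 @ $14.25 = $8,834.20
Sale 3 (796) [FIFO — oldest first]: 81 @ $14.25 + 89 @ $10.80 + 218 @ $9.55 + 294 @ $11.50 + 114 @ $8.65 = $8,564.45
Total COGS = $1,183.50 + $8,834.20 + $8,564.45 = $18,582.15
Ending inventory: 238 @ $8.65 = $2,058.70

COGS = $18,582.15; ending inventory = $2,058.70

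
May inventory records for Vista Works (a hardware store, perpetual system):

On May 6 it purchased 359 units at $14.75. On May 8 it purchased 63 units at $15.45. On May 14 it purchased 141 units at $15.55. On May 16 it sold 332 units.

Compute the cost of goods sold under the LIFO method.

May 16, 332 sold [LIFO — newest first]: 141 @ $15.55 + 63 @ $15.45 + 128 @ $14.75 = $5,053.90
Ending inventory: 231 @ $14.75 = $3,407.25

COGS = $5,053.90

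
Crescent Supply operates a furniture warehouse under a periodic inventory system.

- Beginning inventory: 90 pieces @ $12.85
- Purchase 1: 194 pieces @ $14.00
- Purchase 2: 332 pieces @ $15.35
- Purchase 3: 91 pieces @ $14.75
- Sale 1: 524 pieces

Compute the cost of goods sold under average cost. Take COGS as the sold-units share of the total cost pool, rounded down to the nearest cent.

Sale 1, sell 524: 524/707 × $10,310.95 → $7,642.06
Ending inventory (cost pool remaining) = $2,668.89

COGS = $7,642.06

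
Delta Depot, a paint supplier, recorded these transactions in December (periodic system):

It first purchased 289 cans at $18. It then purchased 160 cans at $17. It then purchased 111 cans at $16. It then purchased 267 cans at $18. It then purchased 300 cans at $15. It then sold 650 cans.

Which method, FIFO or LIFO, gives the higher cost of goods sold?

FIFO

FIFO COGS: 289 @ $18 + 160 @ $17 + 111 @ $16 + 90 @ $18 = $11,318
LIFO COGS: 300 @ $15 + 267 @ $18 + 83 @ $16 = $10,634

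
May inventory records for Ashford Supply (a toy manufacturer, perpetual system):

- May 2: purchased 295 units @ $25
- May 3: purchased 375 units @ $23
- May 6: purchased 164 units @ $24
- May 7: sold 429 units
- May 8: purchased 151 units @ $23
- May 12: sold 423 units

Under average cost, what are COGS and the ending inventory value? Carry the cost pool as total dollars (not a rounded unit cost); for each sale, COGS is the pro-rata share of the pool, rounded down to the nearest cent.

After May 2: 295 on hand, pool $7,375.00 (≈ $25.0000 each)
After May 3: 670 on hand, pool $16,000.00 (≈ $23.8806 each)
After May 6: 834 on hand, pool $19,936.00 (≈ $23.9041 each)
May 7, sell 429: 429/834 × $19,936.00 → $10,254.84
After May 8: 556 on hand, pool $13,154.16 (≈ $23.6586 each)
May 12, sell 423: 423/556 × $13,154.16 → $10,007.57
Total COGS = $10,254.84 + $10,007.57 = $20,262.41
Ending inventory (cost pool remaining) = $3,146.59

COGS = $20,262.41; ending inventory = $3,146.59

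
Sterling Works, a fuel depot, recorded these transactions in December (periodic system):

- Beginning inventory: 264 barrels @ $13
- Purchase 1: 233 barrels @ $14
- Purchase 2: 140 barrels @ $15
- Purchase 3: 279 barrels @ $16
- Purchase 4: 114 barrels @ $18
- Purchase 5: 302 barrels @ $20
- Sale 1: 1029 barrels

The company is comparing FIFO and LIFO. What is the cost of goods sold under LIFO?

COGS = $17,372

FIFO COGS: 264 @ $13 + 233 @ $14 + 140 @ $15 + 279 @ $16 + 113 @ $18 = $15,292
LIFO COGS: 302 @ $20 + 114 @ $18 + 279 @ $16 + 140 @ $15 + 194 @ $14 = $17,372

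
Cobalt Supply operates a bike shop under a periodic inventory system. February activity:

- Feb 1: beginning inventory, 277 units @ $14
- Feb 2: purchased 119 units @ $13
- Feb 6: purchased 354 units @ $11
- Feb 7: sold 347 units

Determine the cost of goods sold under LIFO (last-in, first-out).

Feb 7, 347 sold [LIFO — newest first]: 347 @ $11 = $3,817
Ending inventory: 277 @ $14 + 119 @ $13 + 7 @ $11 = $5,502

COGS = $3,817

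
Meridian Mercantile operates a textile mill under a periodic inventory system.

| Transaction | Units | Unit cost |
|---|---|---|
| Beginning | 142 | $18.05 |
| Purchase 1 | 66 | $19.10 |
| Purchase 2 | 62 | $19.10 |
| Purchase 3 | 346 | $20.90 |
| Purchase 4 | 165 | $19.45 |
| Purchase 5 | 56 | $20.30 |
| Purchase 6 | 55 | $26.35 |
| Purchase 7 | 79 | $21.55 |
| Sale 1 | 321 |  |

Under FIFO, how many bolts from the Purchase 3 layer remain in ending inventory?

Sale 1 (321) [FIFO — oldest first]: 142 @ $18.05 + 66 @ $19.10 + 62 @ $19.10 + 51 @ $20.90 = $6,073.80
Ending inventory: 295 @ $20.90 + 165 @ $19.45 + 56 @ $20.30 + 55 @ $26.35 + 79 @ $21.55 = $13,663.25

295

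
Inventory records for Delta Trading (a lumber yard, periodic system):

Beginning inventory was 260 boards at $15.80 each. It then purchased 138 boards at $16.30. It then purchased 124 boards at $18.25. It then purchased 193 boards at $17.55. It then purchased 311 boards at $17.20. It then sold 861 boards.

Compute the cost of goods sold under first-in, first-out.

Sale 1 (861) [FIFO — oldest first]: 260 @ $15.80 + 138 @ $16.30 + 124 @ $18.25 + 193 @ $17.55 + 146 @ $17.20 = $14,518.75
Ending inventory: 165 @ $17.20 = $2,838.00
Check: goods available $17,356.75 = COGS $14,518.75 + ending $2,838.00

COGS = $14,518.75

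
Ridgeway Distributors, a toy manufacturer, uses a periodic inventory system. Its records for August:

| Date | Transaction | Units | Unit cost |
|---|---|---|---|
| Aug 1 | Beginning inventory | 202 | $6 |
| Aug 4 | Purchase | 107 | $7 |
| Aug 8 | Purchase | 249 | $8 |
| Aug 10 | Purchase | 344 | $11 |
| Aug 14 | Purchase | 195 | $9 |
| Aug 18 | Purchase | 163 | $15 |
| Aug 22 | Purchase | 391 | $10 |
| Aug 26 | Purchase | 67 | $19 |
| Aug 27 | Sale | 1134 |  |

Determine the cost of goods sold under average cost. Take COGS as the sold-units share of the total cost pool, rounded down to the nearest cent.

Aug 27, sell 1134: 1134/1718 × $17,120.00 → $11,300.39
Ending inventory (cost pool remaining) = $5,819.61

COGS = $11,300.39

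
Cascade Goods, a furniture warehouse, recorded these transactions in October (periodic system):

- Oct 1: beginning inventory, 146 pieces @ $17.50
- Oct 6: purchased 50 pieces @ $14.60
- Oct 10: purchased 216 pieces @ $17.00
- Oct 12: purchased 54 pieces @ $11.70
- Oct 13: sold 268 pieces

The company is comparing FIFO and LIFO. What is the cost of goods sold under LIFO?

FIFO COGS: 146 @ $17.50 + 50 @ $14.60 + 72 @ $17.00 = $4,509.00
LIFO COGS: 54 @ $11.70 + 214 @ $17.00 = $4,269.80

COGS = $4,269.80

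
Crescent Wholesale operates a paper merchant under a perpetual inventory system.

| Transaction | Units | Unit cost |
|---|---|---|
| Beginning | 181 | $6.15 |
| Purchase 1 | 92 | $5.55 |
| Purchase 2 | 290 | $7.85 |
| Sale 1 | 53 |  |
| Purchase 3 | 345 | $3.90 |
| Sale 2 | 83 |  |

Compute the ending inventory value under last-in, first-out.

Ending inventory = $4,506.00

Sale 1 (53) [LIFO — newest first]: 53 @ $7.85 = $416.05
Sale 2 (83) [LIFO — newest first]: 83 @ $3.90 = $323.70
Total COGS = $416.05 + $323.70 = $739.75
Ending inventory: 181 @ $6.15 + 92 @ $5.55 + 237 @ $7.85 + 262 @ $3.90 = $4,506.00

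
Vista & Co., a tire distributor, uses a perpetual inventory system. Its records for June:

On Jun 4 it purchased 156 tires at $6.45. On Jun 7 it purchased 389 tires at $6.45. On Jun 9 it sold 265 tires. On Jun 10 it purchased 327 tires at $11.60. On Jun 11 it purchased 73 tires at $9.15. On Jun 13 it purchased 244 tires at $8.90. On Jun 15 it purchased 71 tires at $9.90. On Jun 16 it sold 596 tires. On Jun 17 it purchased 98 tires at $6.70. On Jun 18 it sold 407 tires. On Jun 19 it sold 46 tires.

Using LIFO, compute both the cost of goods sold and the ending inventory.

COGS = $11,223.70; ending inventory = $283.80

Jun 9, 265 sold [LIFO — newest first]: 265 @ $6.45 = $1,709.25
Jun 16, 596 sold [LIFO — newest first]: 71 @ $9.90 + 244 @ $8.90 + 73 @ $9.15 + 208 @ $11.60 = $5,955.25
Jun 18, 407 sold [LIFO — newest first]: 98 @ $6.70 + 119 @ $11.60 + 124 @ $6.45 + 66 @ $6.45 = $3,262.50
Jun 19, 46 sold [LIFO — newest first]: 46 @ $6.45 = $296.70
Total COGS = $1,709.25 + $5,955.25 + $3,262.50 + $296.70 = $11,223.70
Ending inventory: 44 @ $6.45 = $283.80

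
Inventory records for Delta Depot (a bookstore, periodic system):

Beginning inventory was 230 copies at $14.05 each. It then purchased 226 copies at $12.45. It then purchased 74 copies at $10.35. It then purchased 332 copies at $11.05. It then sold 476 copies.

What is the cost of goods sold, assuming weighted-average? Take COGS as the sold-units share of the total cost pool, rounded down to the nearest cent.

COGS = $5,786.93

Sale 1, sell 476: 476/862 × $10,479.70 → $5,786.93
Ending inventory (cost pool remaining) = $4,692.77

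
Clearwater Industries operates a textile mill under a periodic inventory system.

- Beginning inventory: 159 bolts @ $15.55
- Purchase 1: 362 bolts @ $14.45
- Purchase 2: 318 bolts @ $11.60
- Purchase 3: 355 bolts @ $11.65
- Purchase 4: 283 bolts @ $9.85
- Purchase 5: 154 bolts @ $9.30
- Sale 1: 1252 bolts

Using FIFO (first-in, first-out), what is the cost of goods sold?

Sale 1 (1252) [FIFO — oldest first]: 159 @ $15.55 + 362 @ $14.45 + 318 @ $11.60 + 355 @ $11.65 + 58 @ $9.85 = $16,099.20
Ending inventory: 225 @ $9.85 + 154 @ $9.30 = $3,648.45
Check: goods available $19,747.65 = COGS $16,099.20 + ending $3,648.45

COGS = $16,099.20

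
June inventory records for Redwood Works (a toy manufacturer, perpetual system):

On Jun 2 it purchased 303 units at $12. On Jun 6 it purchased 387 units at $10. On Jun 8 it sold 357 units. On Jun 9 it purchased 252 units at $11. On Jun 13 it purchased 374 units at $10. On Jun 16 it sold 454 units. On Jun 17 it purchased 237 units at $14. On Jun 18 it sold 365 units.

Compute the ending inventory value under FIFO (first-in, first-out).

Jun 8, 357 sold [FIFO — oldest first]: 303 @ $12 + 54 @ $10 = $4,176
Jun 16, 454 sold [FIFO — oldest first]: 333 @ $10 + 121 @ $11 = $4,661
Jun 18, 365 sold [FIFO — oldest first]: 131 @ $11 + 234 @ $10 = $3,781
Total COGS = $4,176 + $4,661 + $3,781 = $12,618
Ending inventory: 140 @ $10 + 237 @ $14 = $4,718

Ending inventory = $4,718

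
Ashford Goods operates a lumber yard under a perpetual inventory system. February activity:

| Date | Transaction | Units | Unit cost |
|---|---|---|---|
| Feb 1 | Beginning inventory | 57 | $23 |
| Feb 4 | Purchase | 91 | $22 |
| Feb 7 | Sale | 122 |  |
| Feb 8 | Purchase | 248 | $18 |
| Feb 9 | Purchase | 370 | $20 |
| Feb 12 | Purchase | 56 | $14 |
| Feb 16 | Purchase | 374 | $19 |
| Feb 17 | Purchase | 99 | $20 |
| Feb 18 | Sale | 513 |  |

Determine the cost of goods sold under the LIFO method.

COGS = $12,361

Feb 7, 122 sold [LIFO — newest first]: 91 @ $22 + 31 @ $23 = $2,715
Feb 18, 513 sold [LIFO — newest first]: 99 @ $20 + 374 @ $19 + 40 @ $14 = $9,646
Total COGS = $2,715 + $9,646 = $12,361
Ending inventory: 26 @ $23 + 248 @ $18 + 370 @ $20 + 16 @ $14 = $12,686
Check: goods available $25,047 = COGS $12,361 + ending $12,686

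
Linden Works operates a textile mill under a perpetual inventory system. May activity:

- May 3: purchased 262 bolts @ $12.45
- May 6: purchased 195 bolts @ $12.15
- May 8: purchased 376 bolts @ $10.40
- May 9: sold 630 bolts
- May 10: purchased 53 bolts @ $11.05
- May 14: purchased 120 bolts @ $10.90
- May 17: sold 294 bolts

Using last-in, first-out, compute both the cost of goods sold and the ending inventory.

May 9, 630 sold [LIFO — newest first]: 376 @ $10.40 + 195 @ $12.15 + 59 @ $12.45 = $7,014.20
May 17, 294 sold [LIFO — newest first]: 120 @ $10.90 + 53 @ $11.05 + 121 @ $12.45 = $3,400.10
Total COGS = $7,014.20 + $3,400.10 = $10,414.30
Ending inventory: 82 @ $12.45 = $1,020.90

COGS = $10,414.30; ending inventory = $1,020.90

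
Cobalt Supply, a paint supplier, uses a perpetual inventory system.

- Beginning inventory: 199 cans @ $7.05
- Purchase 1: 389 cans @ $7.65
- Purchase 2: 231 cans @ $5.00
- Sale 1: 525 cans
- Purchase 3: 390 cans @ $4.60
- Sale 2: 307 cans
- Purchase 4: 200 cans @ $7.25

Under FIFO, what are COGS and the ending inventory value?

COGS = $5,593.60; ending inventory = $3,184.20

Sale 1 (525) [FIFO — oldest first]: 199 @ $7.05 + 326 @ $7.65 = $3,896.85
Sale 2 (307) [FIFO — oldest first]: 63 @ $7.65 + 231 @ $5.00 + 13 @ $4.60 = $1,696.75
Total COGS = $3,896.85 + $1,696.75 = $5,593.60
Ending inventory: 377 @ $4.60 + 200 @ $7.25 = $3,184.20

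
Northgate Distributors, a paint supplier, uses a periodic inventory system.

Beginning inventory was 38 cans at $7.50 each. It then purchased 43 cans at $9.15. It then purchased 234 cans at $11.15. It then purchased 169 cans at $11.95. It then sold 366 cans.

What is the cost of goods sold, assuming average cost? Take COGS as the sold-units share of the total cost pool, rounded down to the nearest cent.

COGS = $4,013.22

Sale 1, sell 366: 366/484 × $5,307.10 → $4,013.22
Ending inventory (cost pool remaining) = $1,293.88
Check: goods available $5,307.10 = COGS $4,013.22 + ending $1,293.88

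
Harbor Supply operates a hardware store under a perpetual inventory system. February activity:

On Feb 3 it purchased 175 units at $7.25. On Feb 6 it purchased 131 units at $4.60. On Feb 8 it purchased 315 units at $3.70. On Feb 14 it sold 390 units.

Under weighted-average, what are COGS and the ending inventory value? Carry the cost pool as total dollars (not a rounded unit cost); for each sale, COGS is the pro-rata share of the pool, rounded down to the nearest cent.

COGS = $1,907.20; ending inventory = $1,129.65

After Feb 3: 175 on hand, pool $1,268.75 (≈ $7.2500 each)
After Feb 6: 306 on hand, pool $1,871.35 (≈ $6.1155 each)
After Feb 8: 621 on hand, pool $3,036.85 (≈ $4.8903 each)
Feb 14, sell 390: 390/621 × $3,036.85 → $1,907.20
Ending inventory (cost pool remaining) = $1,129.65
Check: goods available $3,036.85 = COGS $1,907.20 + ending $1,129.65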